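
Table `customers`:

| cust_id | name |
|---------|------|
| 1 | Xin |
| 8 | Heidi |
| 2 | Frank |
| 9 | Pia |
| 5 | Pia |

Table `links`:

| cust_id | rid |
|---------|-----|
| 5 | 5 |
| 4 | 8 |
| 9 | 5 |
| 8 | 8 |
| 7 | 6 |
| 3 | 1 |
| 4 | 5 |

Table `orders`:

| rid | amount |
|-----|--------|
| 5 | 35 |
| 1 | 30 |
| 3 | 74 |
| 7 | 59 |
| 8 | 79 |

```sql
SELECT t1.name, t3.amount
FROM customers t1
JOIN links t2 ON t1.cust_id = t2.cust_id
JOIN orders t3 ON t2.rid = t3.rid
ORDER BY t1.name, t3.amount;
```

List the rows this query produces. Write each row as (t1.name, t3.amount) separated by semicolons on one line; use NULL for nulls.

Step 1 — t1 INNER JOIN t2 on cust_id → 3 row(s).
Then INNER JOIN `orders t3` on rid: keep only rows whose t2.rid appears in t3.

(Heidi, 79); (Pia, 35); (Pia, 35)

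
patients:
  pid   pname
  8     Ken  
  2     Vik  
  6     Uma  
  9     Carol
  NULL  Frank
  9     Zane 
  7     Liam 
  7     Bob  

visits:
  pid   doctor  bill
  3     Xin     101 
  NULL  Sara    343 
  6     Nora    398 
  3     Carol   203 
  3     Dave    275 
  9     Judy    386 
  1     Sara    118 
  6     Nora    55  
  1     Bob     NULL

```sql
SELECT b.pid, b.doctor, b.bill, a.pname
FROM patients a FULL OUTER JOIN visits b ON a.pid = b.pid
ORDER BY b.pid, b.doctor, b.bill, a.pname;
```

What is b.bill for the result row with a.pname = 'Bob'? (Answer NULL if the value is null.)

FULL OUTER JOIN keeps every row from both sides; unmatched rows get NULL for the other side's columns.
Matching on a.pid = b.pid. A NULL in a compared column never satisfies the condition.
- pid=8: no b row matches, row kept with b columns NULL.
- pid=2: no b row matches, row kept with b columns NULL.
- pid=6: 2 matching b row(s), so 2 row(s) emitted.
- pid=9: 1 matching b row(s), so 1 row(s) emitted.
- pid=NULL: no b row matches, row kept with b columns NULL.
- pid=9: 1 matching b row(s), so 1 row(s) emitted.
- pid=7: no b row matches, row kept with b columns NULL.
- pid=7: no b row matches, row kept with b columns NULL.
- plus 6 unmatched b row(s), each kept with NULL a columns.

NULL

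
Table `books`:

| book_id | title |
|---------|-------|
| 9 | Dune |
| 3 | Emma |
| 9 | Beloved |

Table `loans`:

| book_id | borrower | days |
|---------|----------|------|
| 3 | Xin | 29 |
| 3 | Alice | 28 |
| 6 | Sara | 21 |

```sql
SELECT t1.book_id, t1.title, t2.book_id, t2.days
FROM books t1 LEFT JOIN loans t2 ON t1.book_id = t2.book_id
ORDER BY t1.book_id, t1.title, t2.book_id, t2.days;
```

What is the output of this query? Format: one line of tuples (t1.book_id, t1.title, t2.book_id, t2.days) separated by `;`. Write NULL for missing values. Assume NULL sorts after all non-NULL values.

LEFT JOIN keeps every row from `books`; unmatched rows get NULL for `loans`'s columns.
Matching on t1.book_id = t2.book_id.
- t1[0] book_id=9 → no match; kept with NULLs on the t2 side.
- t1[1] book_id=3 → 2 match(es) in t2 → 2 row(s).
- t1[2] book_id=9 → no match; kept with NULLs on the t2 side.
After projecting and ordering:
t1.book_id | t1.title | t2.book_id | t2.days
3 | Emma | 3 | 28
3 | Emma | 3 | 29
9 | Beloved | NULL | NULL
9 | Dune | NULL | NULL

(3, Emma, 3, 28); (3, Emma, 3, 29); (9, Beloved, NULL, NULL); (9, Dune, NULL, NULL)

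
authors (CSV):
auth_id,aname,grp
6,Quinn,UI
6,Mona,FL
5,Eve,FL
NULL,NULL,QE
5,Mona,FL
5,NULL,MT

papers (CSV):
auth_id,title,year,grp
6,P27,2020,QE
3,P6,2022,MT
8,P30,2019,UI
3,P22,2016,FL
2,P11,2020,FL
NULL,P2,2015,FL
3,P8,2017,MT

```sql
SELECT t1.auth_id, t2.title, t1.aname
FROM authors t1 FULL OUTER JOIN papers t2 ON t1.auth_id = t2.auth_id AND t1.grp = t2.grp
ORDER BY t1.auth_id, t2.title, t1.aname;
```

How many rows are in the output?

13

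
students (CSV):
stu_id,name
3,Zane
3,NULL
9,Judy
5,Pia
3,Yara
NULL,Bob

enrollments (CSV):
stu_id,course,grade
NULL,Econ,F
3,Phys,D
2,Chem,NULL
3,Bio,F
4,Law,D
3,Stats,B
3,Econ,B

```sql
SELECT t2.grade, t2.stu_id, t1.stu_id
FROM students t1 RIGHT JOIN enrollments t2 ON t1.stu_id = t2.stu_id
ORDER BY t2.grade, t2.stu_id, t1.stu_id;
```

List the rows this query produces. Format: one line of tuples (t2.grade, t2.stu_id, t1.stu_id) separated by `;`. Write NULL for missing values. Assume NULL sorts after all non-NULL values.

(B, 3, 3); (B, 3, 3); (B, 3, 3); (B, 3, 3); (B, 3, 3); (B, 3, 3); (D, 3, 3); (D, 3, 3); (D, 3, 3); (D, 4, NULL); (F, 3, 3); (F, 3, 3); (F, 3, 3); (F, NULL, NULL); (NULL, 2, NULL)

RIGHT JOIN keeps every row from `enrollments`; unmatched rows get NULL for `students`'s columns.
Matching on t1.stu_id = t2.stu_id. A NULL in a compared column never satisfies the condition.
- t1 (stu_id=3) pairs with 4 row(s) of t2.
- t1 (stu_id=3) pairs with 4 row(s) of t2.
- t1 (stu_id=9) has no partner in t2.
- t1 (stu_id=5) has no partner in t2.
- t1 (stu_id=3) pairs with 4 row(s) of t2.
- t1 (stu_id=NULL) has no partner in t2.
- 3 t2 row(s) had no t1 match → kept, t1 columns NULL.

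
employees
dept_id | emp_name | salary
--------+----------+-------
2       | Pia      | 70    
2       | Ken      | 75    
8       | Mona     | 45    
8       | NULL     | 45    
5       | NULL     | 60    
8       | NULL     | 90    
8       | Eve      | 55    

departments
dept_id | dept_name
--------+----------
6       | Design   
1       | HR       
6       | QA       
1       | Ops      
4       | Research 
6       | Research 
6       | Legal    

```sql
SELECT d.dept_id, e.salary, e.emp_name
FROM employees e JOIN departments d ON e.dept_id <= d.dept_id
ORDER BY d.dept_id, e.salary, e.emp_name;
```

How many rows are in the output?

INNER JOIN keeps only pairs where the ON condition holds.
Matching on e.dept_id <= d.dept_id.
- e[0] dept_id=2 → 5 match(es) in d → 5 row(s).
- e[1] dept_id=2 → 5 match(es) in d → 5 row(s).
- e[2] dept_id=8 → no match; dropped.
- e[3] dept_id=8 → no match; dropped.
- e[4] dept_id=5 → 4 match(es) in d → 4 row(s).
- e[5] dept_id=8 → no match; dropped.
- e[6] dept_id=8 → no match; dropped.
Total: 14 rows.

14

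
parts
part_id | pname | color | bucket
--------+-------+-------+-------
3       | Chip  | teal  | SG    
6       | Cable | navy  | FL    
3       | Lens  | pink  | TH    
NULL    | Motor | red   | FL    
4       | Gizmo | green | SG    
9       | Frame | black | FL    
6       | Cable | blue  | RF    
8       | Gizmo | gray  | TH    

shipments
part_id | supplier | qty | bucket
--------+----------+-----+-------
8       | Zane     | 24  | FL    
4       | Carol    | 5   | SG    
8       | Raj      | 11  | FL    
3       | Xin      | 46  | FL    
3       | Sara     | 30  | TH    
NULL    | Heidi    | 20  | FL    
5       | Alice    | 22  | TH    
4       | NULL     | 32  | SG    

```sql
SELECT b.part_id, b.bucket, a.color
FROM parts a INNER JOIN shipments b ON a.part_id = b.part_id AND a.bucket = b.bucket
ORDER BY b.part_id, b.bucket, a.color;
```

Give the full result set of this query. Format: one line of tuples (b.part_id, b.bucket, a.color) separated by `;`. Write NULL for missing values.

(3, TH, pink); (4, SG, green); (4, SG, green)

INNER JOIN keeps only pairs where the ON condition holds.
Matching on a.part_id = b.part_id AND a.bucket = b.bucket. A NULL in a compared column never satisfies the condition.
- a[0] part_id=3, bucket=SG → no match; dropped.
- a[1] part_id=6, bucket=FL → no match; dropped.
- a[2] part_id=3, bucket=TH → 1 match(es) in b → 1 row(s).
- a[3] part_id=NULL, bucket=FL → no match; dropped.
- a[4] part_id=4, bucket=SG → 2 match(es) in b → 2 row(s).
- a[5] part_id=9, bucket=FL → no match; dropped.
- a[6] part_id=6, bucket=RF → no match; dropped.
- a[7] part_id=8, bucket=TH → no match; dropped.
After projecting and ordering:
b.part_id | b.bucket | a.color
3 | TH | pink
4 | SG | green
4 | SG | green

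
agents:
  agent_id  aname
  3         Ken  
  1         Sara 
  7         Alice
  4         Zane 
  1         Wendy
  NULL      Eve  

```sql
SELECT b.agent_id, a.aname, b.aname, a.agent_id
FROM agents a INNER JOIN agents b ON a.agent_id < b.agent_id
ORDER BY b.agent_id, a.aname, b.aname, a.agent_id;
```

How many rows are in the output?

9

INNER JOIN keeps only pairs where the ON condition holds.
Matching on a.agent_id < b.agent_id. A NULL in a compared column never satisfies the condition.
- agent_id=3: 2 matching b row(s), so 2 row(s) emitted.
- agent_id=1: 3 matching b row(s), so 3 row(s) emitted.
- agent_id=7: no matching b row, dropped.
- agent_id=4: 1 matching b row(s), so 1 row(s) emitted.
- agent_id=1: 3 matching b row(s), so 3 row(s) emitted.
- agent_id=NULL: no matching b row, dropped.
Total: 9 rows.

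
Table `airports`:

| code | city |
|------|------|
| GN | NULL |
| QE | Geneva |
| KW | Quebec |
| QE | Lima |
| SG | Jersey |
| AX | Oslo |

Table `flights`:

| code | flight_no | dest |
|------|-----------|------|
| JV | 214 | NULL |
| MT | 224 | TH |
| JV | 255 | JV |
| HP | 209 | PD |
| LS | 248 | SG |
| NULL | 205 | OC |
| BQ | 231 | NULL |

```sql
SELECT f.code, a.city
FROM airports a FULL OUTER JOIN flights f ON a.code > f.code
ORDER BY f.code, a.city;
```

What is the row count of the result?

25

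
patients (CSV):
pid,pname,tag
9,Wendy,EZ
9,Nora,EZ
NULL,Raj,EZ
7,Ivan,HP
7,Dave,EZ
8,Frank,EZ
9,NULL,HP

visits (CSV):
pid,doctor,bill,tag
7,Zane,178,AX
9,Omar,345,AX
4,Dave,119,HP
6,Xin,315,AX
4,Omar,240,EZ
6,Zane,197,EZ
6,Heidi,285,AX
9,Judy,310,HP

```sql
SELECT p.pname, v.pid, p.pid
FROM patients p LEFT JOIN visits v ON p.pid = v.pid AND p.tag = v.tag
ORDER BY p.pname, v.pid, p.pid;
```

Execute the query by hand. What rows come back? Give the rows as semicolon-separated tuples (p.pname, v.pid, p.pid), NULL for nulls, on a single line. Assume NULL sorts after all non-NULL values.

(Dave, NULL, 7); (Frank, NULL, 8); (Ivan, NULL, 7); (Nora, NULL, 9); (Raj, NULL, NULL); (Wendy, NULL, 9); (NULL, 9, 9)

LEFT JOIN keeps every row from `patients`; unmatched rows get NULL for `visits`'s columns.
Matching on p.pid = v.pid AND p.tag = v.tag. A NULL in a compared column never satisfies the condition.
Matched pairs: 1; unmatched p rows kept: 6.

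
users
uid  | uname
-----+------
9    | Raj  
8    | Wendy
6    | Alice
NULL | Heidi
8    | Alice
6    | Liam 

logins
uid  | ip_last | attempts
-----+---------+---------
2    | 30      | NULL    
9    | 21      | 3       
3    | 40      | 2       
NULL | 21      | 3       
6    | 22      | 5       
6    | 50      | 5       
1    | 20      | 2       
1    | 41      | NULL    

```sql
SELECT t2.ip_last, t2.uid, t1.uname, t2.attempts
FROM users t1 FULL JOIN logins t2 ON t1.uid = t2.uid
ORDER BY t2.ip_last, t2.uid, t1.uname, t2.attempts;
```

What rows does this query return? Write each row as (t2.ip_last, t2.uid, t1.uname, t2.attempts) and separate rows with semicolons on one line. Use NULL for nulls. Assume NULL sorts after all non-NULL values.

FULL OUTER JOIN keeps every row from both sides; unmatched rows get NULL for the other side's columns.
Matching on t1.uid = t2.uid. A NULL in a compared column never satisfies the condition.
- t1[0] uid=9 → 1 match(es) in t2 → 1 row(s).
- t1[1] uid=8 → no match; kept with NULLs on the t2 side.
- t1[2] uid=6 → 2 match(es) in t2 → 2 row(s).
- t1[3] uid=NULL → no match; kept with NULLs on the t2 side.
- t1[4] uid=8 → no match; kept with NULLs on the t2 side.
- t1[5] uid=6 → 2 match(es) in t2 → 2 row(s).
- 5 t2 row(s) had no t1 match → kept, t1 columns NULL.

(20, 1, NULL, 2); (21, 9, Raj, 3); (21, NULL, NULL, 3); (22, 6, Alice, 5); (22, 6, Liam, 5); (30, 2, NULL, NULL); (40, 3, NULL, 2); (41, 1, NULL, NULL); (50, 6, Alice, 5); (50, 6, Liam, 5); (NULL, NULL, Alice, NULL); (NULL, NULL, Heidi, NULL); (NULL, NULL, Wendy, NULL)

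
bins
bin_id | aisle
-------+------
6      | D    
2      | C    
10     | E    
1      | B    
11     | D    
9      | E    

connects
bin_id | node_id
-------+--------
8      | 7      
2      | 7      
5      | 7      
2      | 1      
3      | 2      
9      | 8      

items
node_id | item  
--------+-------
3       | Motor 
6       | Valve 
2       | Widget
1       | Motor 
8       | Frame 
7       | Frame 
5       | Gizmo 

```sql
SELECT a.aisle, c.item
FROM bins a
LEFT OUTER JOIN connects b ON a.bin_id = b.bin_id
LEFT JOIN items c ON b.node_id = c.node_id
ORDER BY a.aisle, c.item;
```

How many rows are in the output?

7

Joins associate left-to-right: bins LEFT JOIN connects on bin_id gives 7 intermediate row(s).
Then LEFT JOIN `items c` on node_id: each of those 7 rows is kept; rows whose b.node_id has no match in c get NULL for c's columns.
Result: 7 row(s).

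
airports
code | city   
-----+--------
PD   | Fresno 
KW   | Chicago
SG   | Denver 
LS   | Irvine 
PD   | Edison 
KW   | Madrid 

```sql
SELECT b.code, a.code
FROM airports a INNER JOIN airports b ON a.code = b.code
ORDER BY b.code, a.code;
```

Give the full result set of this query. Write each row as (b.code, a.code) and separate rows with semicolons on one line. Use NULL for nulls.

(KW, KW); (KW, KW); (KW, KW); (KW, KW); (LS, LS); (PD, PD); (PD, PD); (PD, PD); (PD, PD); (SG, SG)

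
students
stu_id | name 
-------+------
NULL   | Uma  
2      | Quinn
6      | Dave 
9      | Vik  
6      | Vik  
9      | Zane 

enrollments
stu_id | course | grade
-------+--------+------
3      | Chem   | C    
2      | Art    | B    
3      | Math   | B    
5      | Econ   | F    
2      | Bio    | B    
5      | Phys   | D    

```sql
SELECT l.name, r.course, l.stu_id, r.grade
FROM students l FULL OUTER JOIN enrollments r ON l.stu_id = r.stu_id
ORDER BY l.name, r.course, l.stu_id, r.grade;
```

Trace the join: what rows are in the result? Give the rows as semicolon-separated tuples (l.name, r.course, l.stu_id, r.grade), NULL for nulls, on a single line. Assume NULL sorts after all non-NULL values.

(Dave, NULL, 6, NULL); (Quinn, Art, 2, B); (Quinn, Bio, 2, B); (Uma, NULL, NULL, NULL); (Vik, NULL, 6, NULL); (Vik, NULL, 9, NULL); (Zane, NULL, 9, NULL); (NULL, Chem, NULL, C); (NULL, Econ, NULL, F); (NULL, Math, NULL, B); (NULL, Phys, NULL, D)

FULL OUTER JOIN keeps every row from both sides; unmatched rows get NULL for the other side's columns.
Matching on l.stu_id = r.stu_id. A NULL in a compared column never satisfies the condition.
Matched pairs: 2; unmatched l rows kept: 5; unmatched r rows kept: 4.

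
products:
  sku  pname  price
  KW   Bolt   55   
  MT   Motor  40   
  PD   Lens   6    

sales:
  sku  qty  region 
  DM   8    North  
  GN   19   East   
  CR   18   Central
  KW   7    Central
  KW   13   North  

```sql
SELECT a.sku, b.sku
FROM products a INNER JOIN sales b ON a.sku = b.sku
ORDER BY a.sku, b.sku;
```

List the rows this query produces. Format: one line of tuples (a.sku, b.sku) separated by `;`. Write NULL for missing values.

(KW, KW); (KW, KW)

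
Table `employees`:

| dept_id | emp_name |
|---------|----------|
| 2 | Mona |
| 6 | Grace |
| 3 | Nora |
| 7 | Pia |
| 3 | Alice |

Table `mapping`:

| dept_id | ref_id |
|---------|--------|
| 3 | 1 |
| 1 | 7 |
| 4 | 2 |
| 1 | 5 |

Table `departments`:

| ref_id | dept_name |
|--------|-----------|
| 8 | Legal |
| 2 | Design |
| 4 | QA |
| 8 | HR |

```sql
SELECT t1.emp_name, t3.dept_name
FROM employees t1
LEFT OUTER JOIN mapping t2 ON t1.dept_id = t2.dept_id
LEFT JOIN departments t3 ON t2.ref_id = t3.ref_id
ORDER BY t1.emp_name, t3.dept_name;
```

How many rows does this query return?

5

Step 1 — t1 LEFT JOIN t2 on dept_id → 5 row(s).
Then LEFT JOIN `departments t3` on ref_id: each of those 5 rows is kept; rows whose t2.ref_id has no match in t3 get NULL for t3's columns.
Result: 5 row(s).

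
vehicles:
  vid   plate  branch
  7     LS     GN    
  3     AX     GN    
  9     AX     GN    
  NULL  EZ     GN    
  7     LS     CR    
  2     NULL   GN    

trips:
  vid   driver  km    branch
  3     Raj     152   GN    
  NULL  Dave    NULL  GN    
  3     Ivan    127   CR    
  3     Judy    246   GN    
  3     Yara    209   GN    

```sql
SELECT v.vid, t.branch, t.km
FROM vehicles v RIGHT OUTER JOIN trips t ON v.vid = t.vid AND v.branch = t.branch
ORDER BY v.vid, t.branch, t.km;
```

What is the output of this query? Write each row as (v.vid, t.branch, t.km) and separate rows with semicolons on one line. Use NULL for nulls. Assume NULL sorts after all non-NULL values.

(3, GN, 152); (3, GN, 209); (3, GN, 246); (NULL, CR, 127); (NULL, GN, NULL)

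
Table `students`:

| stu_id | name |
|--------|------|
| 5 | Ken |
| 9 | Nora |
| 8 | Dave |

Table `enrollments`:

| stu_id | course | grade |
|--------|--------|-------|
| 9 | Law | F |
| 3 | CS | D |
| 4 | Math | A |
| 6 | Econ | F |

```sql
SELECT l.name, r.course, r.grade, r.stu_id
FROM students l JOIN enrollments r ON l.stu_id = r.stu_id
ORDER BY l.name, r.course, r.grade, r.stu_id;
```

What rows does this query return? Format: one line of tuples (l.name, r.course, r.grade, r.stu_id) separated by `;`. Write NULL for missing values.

(Nora, Law, F, 9)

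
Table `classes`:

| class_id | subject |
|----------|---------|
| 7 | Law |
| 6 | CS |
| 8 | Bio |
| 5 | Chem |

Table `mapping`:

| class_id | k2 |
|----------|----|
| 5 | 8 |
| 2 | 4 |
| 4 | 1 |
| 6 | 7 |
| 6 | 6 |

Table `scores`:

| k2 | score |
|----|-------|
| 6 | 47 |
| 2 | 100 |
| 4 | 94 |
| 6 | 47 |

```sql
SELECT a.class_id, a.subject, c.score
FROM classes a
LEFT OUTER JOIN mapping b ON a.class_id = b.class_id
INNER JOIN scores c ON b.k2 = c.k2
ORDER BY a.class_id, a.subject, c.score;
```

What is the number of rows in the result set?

2

Step 1 — a LEFT JOIN b on class_id → 5 row(s).
Then INNER JOIN `scores c` on k2: keep only rows whose b.k2 appears in c.
Result: 2 row(s).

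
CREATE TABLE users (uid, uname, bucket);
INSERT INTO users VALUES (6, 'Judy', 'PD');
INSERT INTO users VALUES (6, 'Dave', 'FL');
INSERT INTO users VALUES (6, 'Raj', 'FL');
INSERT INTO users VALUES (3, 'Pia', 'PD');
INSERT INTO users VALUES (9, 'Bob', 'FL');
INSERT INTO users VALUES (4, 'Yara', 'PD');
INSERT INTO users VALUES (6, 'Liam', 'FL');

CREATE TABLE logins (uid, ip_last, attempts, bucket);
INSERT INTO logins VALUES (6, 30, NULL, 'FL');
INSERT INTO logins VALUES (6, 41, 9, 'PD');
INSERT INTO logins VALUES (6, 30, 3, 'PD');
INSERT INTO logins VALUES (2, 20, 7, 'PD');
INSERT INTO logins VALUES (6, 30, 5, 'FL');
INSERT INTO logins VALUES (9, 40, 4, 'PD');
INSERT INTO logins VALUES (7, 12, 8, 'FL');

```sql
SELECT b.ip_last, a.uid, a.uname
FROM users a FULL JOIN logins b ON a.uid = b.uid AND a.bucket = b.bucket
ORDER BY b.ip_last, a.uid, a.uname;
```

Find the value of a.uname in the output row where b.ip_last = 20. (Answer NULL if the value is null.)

NULL

FULL OUTER JOIN keeps every row from both sides; unmatched rows get NULL for the other side's columns.
Matching on a.uid = b.uid AND a.bucket = b.bucket.
- a row (uid=6, bucket=PD): matches 2 b row(s) → 2 output row(s).
- a row (uid=6, bucket=FL): matches 2 b row(s) → 2 output row(s).
- a row (uid=6, bucket=FL): matches 2 b row(s) → 2 output row(s).
- a row (uid=3, bucket=PD): no match → kept, b columns NULL.
- a row (uid=9, bucket=FL): no match → kept, b columns NULL.
- a row (uid=4, bucket=PD): no match → kept, b columns NULL.
- a row (uid=6, bucket=FL): matches 2 b row(s) → 2 output row(s).
- 3 b row(s) had no a match → kept, a columns NULL.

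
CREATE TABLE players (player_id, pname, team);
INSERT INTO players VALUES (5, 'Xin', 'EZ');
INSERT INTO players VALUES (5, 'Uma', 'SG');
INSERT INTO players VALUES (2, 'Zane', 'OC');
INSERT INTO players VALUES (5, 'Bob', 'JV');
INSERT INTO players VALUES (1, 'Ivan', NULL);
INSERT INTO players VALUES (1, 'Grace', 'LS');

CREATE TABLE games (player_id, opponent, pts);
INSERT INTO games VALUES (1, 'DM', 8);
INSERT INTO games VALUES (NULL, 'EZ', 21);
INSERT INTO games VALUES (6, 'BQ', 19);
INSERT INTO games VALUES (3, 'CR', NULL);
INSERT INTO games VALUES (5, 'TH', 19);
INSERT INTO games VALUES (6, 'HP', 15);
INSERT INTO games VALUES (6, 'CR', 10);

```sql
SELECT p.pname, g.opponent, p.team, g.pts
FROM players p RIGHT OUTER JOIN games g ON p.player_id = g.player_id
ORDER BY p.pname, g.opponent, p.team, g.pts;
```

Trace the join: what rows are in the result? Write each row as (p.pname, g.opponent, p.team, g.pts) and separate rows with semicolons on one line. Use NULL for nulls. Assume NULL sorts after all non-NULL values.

(Bob, TH, JV, 19); (Grace, DM, LS, 8); (Ivan, DM, NULL, 8); (Uma, TH, SG, 19); (Xin, TH, EZ, 19); (NULL, BQ, NULL, 19); (NULL, CR, NULL, 10); (NULL, CR, NULL, NULL); (NULL, EZ, NULL, 21); (NULL, HP, NULL, 15)

RIGHT JOIN keeps every row from `games`; unmatched rows get NULL for `players`'s columns.
Matching on p.player_id = g.player_id. A NULL in a compared column never satisfies the condition.
Matched pairs: 5; unmatched g rows kept: 5.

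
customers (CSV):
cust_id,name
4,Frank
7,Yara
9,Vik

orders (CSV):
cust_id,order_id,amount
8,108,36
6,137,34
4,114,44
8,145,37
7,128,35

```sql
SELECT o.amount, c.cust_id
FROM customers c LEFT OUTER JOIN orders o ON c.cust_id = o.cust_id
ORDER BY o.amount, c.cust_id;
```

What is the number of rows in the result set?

3

LEFT JOIN keeps every row from `customers`; unmatched rows get NULL for `orders`'s columns.
Matching on c.cust_id = o.cust_id.
- c row (cust_id=4): matches 1 o row(s) → 1 output row(s).
- c row (cust_id=7): matches 1 o row(s) → 1 output row(s).
- c row (cust_id=9): no match → kept, o columns NULL.
Total: 2 matched + 1 padded = 3 rows.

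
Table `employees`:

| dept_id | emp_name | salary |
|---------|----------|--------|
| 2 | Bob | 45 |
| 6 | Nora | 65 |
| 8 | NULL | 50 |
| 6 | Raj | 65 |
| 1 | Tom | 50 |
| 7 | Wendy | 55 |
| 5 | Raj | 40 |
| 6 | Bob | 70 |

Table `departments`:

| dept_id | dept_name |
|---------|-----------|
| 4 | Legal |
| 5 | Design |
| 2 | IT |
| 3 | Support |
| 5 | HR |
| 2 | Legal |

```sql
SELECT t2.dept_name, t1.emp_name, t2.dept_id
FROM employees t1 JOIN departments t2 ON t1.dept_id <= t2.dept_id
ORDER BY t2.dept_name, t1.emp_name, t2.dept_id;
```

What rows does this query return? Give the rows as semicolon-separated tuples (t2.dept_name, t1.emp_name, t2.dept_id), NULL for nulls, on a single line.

INNER JOIN keeps only pairs where the ON condition holds.
Matching on t1.dept_id <= t2.dept_id.
Matched pairs: 14.

(Design, Bob, 5); (Design, Raj, 5); (Design, Tom, 5); (HR, Bob, 5); (HR, Raj, 5); (HR, Tom, 5); (IT, Bob, 2); (IT, Tom, 2); (Legal, Bob, 2); (Legal, Bob, 4); (Legal, Tom, 2); (Legal, Tom, 4); (Support, Bob, 3); (Support, Tom, 3)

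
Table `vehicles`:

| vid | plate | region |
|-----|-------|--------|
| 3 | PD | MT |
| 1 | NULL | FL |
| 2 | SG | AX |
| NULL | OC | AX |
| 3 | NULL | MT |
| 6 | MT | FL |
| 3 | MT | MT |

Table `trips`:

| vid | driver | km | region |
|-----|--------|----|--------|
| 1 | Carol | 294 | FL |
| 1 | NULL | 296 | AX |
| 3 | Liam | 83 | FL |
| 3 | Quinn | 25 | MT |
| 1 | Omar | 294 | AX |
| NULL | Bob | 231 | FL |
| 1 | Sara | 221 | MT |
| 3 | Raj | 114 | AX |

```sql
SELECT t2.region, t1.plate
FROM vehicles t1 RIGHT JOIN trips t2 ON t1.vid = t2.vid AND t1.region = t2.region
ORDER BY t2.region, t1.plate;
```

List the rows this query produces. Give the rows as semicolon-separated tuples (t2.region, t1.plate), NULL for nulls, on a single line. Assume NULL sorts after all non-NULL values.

(AX, NULL); (AX, NULL); (AX, NULL); (FL, NULL); (FL, NULL); (FL, NULL); (MT, MT); (MT, PD); (MT, NULL); (MT, NULL)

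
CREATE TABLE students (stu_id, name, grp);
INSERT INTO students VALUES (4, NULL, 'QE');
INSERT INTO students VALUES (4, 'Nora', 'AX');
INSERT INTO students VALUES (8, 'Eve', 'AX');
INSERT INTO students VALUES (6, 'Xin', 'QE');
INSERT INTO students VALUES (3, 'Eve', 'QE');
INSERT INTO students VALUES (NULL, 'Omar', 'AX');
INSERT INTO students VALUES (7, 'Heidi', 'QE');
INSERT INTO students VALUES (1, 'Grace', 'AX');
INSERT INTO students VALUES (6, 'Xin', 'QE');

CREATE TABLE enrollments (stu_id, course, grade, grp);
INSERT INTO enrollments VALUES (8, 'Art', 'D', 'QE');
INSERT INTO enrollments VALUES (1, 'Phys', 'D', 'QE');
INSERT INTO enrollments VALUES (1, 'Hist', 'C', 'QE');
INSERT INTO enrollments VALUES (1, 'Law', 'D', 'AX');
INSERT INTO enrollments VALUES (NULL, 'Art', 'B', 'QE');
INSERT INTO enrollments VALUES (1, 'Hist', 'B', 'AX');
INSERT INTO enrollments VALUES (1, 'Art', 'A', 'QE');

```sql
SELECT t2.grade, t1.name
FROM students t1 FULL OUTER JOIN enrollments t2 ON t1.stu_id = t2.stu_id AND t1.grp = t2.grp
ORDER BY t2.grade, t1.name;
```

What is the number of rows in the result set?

15

FULL OUTER JOIN keeps every row from both sides; unmatched rows get NULL for the other side's columns.
Matching on t1.stu_id = t2.stu_id AND t1.grp = t2.grp. A NULL in a compared column never satisfies the condition.
- stu_id=4, grp=QE: no t2 row matches, row kept with t2 columns NULL.
- stu_id=4, grp=AX: no t2 row matches, row kept with t2 columns NULL.
- stu_id=8, grp=AX: no t2 row matches, row kept with t2 columns NULL.
- stu_id=6, grp=QE: no t2 row matches, row kept with t2 columns NULL.
- stu_id=3, grp=QE: no t2 row matches, row kept with t2 columns NULL.
- stu_id=NULL, grp=AX: no t2 row matches, row kept with t2 columns NULL.
- stu_id=7, grp=QE: no t2 row matches, row kept with t2 columns NULL.
- stu_id=1, grp=AX: 2 matching t2 row(s), so 2 row(s) emitted.
- stu_id=6, grp=QE: no t2 row matches, row kept with t2 columns NULL.
- 5 row(s) from t2 found no t1 partner → padded with NULL.
Total: 2 matched + 13 padded = 15 rows.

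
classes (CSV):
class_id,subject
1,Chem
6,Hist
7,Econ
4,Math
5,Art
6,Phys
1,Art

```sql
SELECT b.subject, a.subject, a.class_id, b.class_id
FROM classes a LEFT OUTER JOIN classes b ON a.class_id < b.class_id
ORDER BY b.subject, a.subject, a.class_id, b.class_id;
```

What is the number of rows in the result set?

LEFT JOIN keeps every row from `classes a`; unmatched rows get NULL for `classes b`'s columns.
Matching on a.class_id < b.class_id.
- class_id=1: 5 matching b row(s), so 5 row(s) emitted.
- class_id=6: 1 matching b row(s), so 1 row(s) emitted.
- class_id=7: no b row matches, row kept with b columns NULL.
- class_id=4: 4 matching b row(s), so 4 row(s) emitted.
- class_id=5: 3 matching b row(s), so 3 row(s) emitted.
- class_id=6: 1 matching b row(s), so 1 row(s) emitted.
- class_id=1: 5 matching b row(s), so 5 row(s) emitted.
Total: 19 matched + 1 padded = 20 rows.

20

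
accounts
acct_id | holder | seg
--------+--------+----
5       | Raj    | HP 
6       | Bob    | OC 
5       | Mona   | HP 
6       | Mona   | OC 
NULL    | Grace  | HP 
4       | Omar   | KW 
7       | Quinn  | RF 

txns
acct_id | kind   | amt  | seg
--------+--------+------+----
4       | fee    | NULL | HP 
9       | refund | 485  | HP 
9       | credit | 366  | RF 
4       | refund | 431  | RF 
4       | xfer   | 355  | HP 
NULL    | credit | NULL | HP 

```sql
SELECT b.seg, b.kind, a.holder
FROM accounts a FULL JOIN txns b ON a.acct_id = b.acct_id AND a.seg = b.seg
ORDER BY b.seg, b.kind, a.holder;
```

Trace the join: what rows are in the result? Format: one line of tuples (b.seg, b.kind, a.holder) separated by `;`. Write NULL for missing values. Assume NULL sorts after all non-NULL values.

(HP, credit, NULL); (HP, fee, NULL); (HP, refund, NULL); (HP, xfer, NULL); (RF, credit, NULL); (RF, refund, NULL); (NULL, NULL, Bob); (NULL, NULL, Grace); (NULL, NULL, Mona); (NULL, NULL, Mona); (NULL, NULL, Omar); (NULL, NULL, Quinn); (NULL, NULL, Raj)

FULL OUTER JOIN keeps every row from both sides; unmatched rows get NULL for the other side's columns.
Matching on a.acct_id = b.acct_id AND a.seg = b.seg. A NULL in a compared column never satisfies the condition.
- a (acct_id=5, seg=HP) has no partner → padded with NULL.
- a (acct_id=6, seg=OC) has no partner → padded with NULL.
- a (acct_id=5, seg=HP) has no partner → padded with NULL.
- a (acct_id=6, seg=OC) has no partner → padded with NULL.
- a (acct_id=NULL, seg=HP) has no partner → padded with NULL.
- a (acct_id=4, seg=KW) has no partner → padded with NULL.
- a (acct_id=7, seg=RF) has no partner → padded with NULL.
- 6 row(s) from b found no a partner → padded with NULL.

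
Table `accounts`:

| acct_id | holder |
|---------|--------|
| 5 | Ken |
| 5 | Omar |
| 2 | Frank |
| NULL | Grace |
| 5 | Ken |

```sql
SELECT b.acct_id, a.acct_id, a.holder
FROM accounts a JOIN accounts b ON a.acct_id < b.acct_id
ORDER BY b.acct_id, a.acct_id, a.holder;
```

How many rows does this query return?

3

INNER JOIN keeps only pairs where the ON condition holds.
Matching on a.acct_id < b.acct_id. A NULL in a compared column never satisfies the condition.
Matched pairs: 3.
Total: 3 rows.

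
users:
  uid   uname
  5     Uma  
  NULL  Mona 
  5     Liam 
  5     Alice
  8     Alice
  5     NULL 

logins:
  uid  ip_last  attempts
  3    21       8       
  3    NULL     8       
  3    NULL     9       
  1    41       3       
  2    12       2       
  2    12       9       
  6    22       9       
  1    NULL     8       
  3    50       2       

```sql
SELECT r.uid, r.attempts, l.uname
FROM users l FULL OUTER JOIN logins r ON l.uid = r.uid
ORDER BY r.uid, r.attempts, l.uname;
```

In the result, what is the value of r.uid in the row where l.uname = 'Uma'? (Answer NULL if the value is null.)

NULL

FULL OUTER JOIN keeps every row from both sides; unmatched rows get NULL for the other side's columns.
Matching on l.uid = r.uid. A NULL in a compared column never satisfies the condition.
Matched pairs: 0; unmatched l rows kept: 6; unmatched r rows kept: 9.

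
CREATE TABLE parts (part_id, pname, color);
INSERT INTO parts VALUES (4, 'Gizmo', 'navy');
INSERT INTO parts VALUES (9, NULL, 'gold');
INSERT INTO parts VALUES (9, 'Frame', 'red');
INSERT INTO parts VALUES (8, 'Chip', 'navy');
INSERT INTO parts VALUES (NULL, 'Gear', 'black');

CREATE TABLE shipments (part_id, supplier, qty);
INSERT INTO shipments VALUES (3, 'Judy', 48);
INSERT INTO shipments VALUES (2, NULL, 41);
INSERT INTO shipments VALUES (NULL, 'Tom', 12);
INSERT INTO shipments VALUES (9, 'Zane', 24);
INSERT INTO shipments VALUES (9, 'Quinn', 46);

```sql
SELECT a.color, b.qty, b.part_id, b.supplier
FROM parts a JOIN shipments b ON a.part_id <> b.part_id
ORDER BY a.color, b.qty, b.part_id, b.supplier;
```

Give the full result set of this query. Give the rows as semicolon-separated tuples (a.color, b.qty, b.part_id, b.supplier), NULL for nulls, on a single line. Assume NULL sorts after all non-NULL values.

INNER JOIN keeps only pairs where the ON condition holds.
Matching on a.part_id <> b.part_id. A NULL in a compared column never satisfies the condition.
Matched pairs: 12.

(gold, 41, 2, NULL); (gold, 48, 3, Judy); (navy, 24, 9, Zane); (navy, 24, 9, Zane); (navy, 41, 2, NULL); (navy, 41, 2, NULL); (navy, 46, 9, Quinn); (navy, 46, 9, Quinn); (navy, 48, 3, Judy); (navy, 48, 3, Judy); (red, 41, 2, NULL); (red, 48, 3, Judy)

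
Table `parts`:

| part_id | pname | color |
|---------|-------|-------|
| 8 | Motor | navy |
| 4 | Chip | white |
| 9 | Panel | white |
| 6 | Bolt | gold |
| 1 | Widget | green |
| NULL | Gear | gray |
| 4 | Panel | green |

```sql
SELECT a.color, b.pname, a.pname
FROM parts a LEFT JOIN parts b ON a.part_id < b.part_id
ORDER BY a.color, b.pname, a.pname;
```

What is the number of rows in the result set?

16

LEFT JOIN keeps every row from `parts a`; unmatched rows get NULL for `parts b`'s columns.
Matching on a.part_id < b.part_id. A NULL in a compared column never satisfies the condition.
- a (part_id=8) pairs with 1 row(s) of b.
- a (part_id=4) pairs with 3 row(s) of b.
- a (part_id=9) has no partner → padded with NULL.
- a (part_id=6) pairs with 2 row(s) of b.
- a (part_id=1) pairs with 5 row(s) of b.
- a (part_id=NULL) has no partner → padded with NULL.
- a (part_id=4) pairs with 3 row(s) of b.
Total: 14 matched + 2 padded = 16 rows.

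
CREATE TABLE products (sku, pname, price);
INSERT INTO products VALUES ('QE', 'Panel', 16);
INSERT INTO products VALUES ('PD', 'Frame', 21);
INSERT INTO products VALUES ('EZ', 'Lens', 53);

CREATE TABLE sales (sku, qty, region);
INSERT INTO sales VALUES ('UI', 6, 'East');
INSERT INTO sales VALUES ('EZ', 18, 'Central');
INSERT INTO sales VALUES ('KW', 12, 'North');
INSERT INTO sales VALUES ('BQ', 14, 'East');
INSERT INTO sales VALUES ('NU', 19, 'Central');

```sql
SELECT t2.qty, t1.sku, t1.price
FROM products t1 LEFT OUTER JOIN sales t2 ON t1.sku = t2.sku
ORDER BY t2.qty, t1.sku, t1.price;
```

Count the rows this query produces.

3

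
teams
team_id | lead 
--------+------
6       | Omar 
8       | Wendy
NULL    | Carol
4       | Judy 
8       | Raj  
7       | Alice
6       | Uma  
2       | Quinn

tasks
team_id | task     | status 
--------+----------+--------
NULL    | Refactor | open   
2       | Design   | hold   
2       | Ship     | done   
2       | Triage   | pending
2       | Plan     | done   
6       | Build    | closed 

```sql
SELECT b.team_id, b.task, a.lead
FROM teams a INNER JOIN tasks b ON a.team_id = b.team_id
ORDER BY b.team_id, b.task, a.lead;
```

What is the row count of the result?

6

INNER JOIN keeps only pairs where the ON condition holds.
Matching on a.team_id = b.team_id. A NULL in a compared column never satisfies the condition.
Matched pairs: 6.
Total: 6 rows.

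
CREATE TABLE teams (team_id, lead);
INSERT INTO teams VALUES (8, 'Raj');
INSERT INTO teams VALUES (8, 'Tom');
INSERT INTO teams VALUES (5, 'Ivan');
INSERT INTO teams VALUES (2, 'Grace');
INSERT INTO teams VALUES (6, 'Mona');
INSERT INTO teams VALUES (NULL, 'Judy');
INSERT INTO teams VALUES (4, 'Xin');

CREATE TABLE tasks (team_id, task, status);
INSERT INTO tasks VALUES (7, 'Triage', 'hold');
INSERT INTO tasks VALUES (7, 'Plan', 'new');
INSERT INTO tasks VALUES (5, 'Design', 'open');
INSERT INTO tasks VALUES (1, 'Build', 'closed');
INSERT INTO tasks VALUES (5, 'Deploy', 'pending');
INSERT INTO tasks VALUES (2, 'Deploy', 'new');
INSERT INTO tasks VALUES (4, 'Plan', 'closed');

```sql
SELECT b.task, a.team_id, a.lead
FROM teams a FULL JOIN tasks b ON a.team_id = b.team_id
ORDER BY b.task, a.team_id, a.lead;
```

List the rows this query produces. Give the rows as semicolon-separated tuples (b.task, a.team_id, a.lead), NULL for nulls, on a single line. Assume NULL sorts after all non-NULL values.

FULL OUTER JOIN keeps every row from both sides; unmatched rows get NULL for the other side's columns.
Matching on a.team_id = b.team_id. A NULL in a compared column never satisfies the condition.
- team_id=8: no b row matches, row kept with b columns NULL.
- team_id=8: no b row matches, row kept with b columns NULL.
- team_id=5: 2 matching b row(s), so 2 row(s) emitted.
- team_id=2: 1 matching b row(s), so 1 row(s) emitted.
- team_id=6: no b row matches, row kept with b columns NULL.
- team_id=NULL: no b row matches, row kept with b columns NULL.
- team_id=4: 1 matching b row(s), so 1 row(s) emitted.
- 3 row(s) from b found no a partner → padded with NULL.

(Build, NULL, NULL); (Deploy, 2, Grace); (Deploy, 5, Ivan); (Design, 5, Ivan); (Plan, 4, Xin); (Plan, NULL, NULL); (Triage, NULL, NULL); (NULL, 6, Mona); (NULL, 8, Raj); (NULL, 8, Tom); (NULL, NULL, Judy)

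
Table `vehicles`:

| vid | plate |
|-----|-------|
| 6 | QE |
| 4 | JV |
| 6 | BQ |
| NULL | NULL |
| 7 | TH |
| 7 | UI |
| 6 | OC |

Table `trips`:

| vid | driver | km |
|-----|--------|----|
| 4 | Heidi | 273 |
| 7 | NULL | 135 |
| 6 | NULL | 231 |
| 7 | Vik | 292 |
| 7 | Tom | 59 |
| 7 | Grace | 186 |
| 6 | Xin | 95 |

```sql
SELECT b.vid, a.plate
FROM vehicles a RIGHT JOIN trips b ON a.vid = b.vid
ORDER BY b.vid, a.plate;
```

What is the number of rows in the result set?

15

RIGHT JOIN keeps every row from `trips`; unmatched rows get NULL for `vehicles`'s columns.
Matching on a.vid = b.vid. A NULL in a compared column never satisfies the condition.
Matched pairs: 15; unmatched b rows kept: 0.
Total: 15 rows.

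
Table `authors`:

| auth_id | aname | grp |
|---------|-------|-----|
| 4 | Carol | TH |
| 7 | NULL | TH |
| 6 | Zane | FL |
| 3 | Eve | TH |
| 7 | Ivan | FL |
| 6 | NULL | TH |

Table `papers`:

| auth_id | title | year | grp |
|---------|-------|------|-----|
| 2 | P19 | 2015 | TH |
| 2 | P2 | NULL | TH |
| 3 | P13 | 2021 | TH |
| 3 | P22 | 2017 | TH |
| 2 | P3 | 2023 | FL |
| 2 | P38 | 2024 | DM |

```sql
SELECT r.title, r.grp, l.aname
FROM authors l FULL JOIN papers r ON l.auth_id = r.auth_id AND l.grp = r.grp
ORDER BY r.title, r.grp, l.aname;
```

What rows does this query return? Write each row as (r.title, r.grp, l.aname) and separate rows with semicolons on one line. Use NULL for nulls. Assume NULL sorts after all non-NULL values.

FULL OUTER JOIN keeps every row from both sides; unmatched rows get NULL for the other side's columns.
Matching on l.auth_id = r.auth_id AND l.grp = r.grp.
- l (auth_id=4, grp=TH) has no partner → padded with NULL.
- l (auth_id=7, grp=TH) has no partner → padded with NULL.
- l (auth_id=6, grp=FL) has no partner → padded with NULL.
- l (auth_id=3, grp=TH) pairs with 2 row(s) of r.
- l (auth_id=7, grp=FL) has no partner → padded with NULL.
- l (auth_id=6, grp=TH) has no partner → padded with NULL.
- 4 r row(s) had no l match → kept, l columns NULL.

(P13, TH, Eve); (P19, TH, NULL); (P2, TH, NULL); (P22, TH, Eve); (P3, FL, NULL); (P38, DM, NULL); (NULL, NULL, Carol); (NULL, NULL, Ivan); (NULL, NULL, Zane); (NULL, NULL, NULL); (NULL, NULL, NULL)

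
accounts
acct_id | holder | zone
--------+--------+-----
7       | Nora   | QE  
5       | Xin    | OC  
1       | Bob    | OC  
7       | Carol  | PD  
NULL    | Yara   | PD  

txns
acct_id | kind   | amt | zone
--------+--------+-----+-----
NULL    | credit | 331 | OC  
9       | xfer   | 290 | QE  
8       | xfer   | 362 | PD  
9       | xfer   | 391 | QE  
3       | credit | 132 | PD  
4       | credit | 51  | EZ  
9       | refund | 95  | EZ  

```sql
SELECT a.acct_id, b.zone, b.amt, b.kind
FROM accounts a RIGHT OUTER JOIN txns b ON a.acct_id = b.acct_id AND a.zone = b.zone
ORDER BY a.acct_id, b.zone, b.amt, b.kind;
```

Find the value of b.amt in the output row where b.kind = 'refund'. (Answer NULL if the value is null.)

RIGHT JOIN keeps every row from `txns`; unmatched rows get NULL for `accounts`'s columns.
Matching on a.acct_id = b.acct_id AND a.zone = b.zone. A NULL in a compared column never satisfies the condition.
Matched pairs: 0; unmatched b rows kept: 7.

95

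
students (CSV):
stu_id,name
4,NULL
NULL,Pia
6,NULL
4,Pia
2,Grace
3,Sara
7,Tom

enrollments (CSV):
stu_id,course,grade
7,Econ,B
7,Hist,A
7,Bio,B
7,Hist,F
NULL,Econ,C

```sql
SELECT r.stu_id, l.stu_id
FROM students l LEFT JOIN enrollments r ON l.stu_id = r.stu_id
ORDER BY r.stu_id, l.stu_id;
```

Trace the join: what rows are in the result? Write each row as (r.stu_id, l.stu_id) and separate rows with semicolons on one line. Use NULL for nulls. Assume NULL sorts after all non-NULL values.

(7, 7); (7, 7); (7, 7); (7, 7); (NULL, 2); (NULL, 3); (NULL, 4); (NULL, 4); (NULL, 6); (NULL, NULL)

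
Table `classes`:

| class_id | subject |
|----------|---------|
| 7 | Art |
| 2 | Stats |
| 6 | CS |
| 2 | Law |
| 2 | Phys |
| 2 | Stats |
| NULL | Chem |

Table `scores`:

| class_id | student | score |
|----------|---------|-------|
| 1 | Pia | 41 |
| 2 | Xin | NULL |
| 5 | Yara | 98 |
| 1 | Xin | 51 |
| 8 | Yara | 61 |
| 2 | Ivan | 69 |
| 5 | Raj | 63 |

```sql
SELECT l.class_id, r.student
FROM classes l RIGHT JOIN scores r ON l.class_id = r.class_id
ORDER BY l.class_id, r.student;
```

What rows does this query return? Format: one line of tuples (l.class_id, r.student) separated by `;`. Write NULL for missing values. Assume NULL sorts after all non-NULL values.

RIGHT JOIN keeps every row from `scores`; unmatched rows get NULL for `classes`'s columns.
Matching on l.class_id = r.class_id. A NULL in a compared column never satisfies the condition.
- l[0] class_id=7 → no match.
- l[1] class_id=2 → 2 match(es) in r → 2 row(s).
- l[2] class_id=6 → no match.
- l[3] class_id=2 → 2 match(es) in r → 2 row(s).
- l[4] class_id=2 → 2 match(es) in r → 2 row(s).
- l[5] class_id=2 → 2 match(es) in r → 2 row(s).
- l[6] class_id=NULL → no match.
- 5 row(s) from r found no l partner → padded with NULL.

(2, Ivan); (2, Ivan); (2, Ivan); (2, Ivan); (2, Xin); (2, Xin); (2, Xin); (2, Xin); (NULL, Pia); (NULL, Raj); (NULL, Xin); (NULL, Yara); (NULL, Yara)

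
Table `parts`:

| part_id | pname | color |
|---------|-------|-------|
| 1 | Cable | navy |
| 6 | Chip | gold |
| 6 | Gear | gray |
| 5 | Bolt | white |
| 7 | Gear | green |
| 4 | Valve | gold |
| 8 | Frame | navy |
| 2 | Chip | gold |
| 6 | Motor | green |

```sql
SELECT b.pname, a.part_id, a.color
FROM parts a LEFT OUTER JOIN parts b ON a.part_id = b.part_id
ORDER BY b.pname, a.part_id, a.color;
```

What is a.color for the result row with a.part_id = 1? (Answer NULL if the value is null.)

LEFT JOIN keeps every row from `parts a`; unmatched rows get NULL for `parts b`'s columns.
Matching on a.part_id = b.part_id.
- a (part_id=1) pairs with 1 row(s) of b.
- a (part_id=6) pairs with 3 row(s) of b.
- a (part_id=6) pairs with 3 row(s) of b.
- a (part_id=5) pairs with 1 row(s) of b.
- a (part_id=7) pairs with 1 row(s) of b.
- a (part_id=4) pairs with 1 row(s) of b.
- a (part_id=8) pairs with 1 row(s) of b.
- a (part_id=2) pairs with 1 row(s) of b.
- a (part_id=6) pairs with 3 row(s) of b.

navy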